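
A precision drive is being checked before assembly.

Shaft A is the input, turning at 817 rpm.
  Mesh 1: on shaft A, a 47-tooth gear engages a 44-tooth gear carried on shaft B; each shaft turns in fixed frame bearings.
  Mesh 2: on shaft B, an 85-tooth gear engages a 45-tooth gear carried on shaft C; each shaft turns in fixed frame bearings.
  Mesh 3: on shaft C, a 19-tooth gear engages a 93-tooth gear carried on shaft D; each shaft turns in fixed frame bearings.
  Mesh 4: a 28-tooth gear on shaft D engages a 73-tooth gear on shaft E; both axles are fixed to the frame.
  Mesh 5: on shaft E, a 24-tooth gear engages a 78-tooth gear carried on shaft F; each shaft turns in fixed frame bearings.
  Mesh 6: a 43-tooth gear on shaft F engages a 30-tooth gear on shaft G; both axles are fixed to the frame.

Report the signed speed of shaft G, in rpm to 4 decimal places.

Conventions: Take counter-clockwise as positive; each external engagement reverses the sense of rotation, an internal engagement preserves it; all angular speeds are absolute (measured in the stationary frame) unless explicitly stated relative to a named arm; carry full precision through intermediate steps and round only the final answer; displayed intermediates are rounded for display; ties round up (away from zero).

+56.9696 rpm

6-mesh fixed-axis compound train (all bearings frame-fixed)
mesh 1 [47T→44T]: ω = 817.0000×47/44 = 872.7045 rpm, sense flips to −
mesh 2 [85T→45T]: ω = 872.7045×85/45 = 1648.4419 rpm, sense flips to +
mesh 3 [19T→93T]: ω = 1648.4419×19/93 = 336.7785 rpm, sense flips to −
mesh 4 [28T→73T]: ω = 336.7785×28/73 = 129.1753 rpm, sense flips to +
mesh 5 [24T→78T]: ω = 129.1753×24/78 = 39.7462 rpm, sense flips to −
mesh 6 [43T→30T]: ω = 39.7462×43/30 = 56.9696 rpm, sense flips to +
signed output speed = +56.9696 rpm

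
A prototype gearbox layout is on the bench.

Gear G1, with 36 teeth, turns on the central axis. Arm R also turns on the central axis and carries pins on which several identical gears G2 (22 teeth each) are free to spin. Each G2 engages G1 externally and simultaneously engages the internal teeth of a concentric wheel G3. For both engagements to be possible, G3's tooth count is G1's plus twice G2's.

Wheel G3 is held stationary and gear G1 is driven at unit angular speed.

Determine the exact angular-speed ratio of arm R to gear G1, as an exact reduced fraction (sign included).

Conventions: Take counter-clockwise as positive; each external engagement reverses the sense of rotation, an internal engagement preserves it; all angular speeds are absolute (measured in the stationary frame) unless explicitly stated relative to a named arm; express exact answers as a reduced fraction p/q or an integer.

9/29

class = planetary set [G3 = 36+2·22 = 80; Willis about the carrier]
ring teeth: 36 + 2·22 = 80
36(ω_sun−ω_arm) = −80(ω_ring−ω_arm),  ω_ring = 0, ω_sun = 1
36(1−ω_arm) = −80(0−ω_arm)  ⇒  116·ω_arm = 36  ⇒  ω_arm = 9/29
ω_out/ω_in = 9/29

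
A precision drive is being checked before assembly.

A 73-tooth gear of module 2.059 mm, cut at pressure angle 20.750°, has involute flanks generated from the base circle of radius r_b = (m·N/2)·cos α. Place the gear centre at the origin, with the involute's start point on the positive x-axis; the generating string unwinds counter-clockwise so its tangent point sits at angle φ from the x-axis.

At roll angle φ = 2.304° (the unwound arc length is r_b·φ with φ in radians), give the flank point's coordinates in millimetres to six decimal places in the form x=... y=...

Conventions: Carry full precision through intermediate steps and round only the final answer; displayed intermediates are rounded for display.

topology: single-mesh involute geometry — m = 2.059, N = 73
pitch radius r_p = m·N/2 = 2.059·73/2 = 75.153500
base radius r_b = r_p·cos α = 75.153500·cos 20.750° = 70.278684
roll angle φ = 2.304° = 0.04021239 rad
x = r_b·(cos φ + φ·sin φ) = 70.335483
y = r_b·(sin φ − φ·cos φ) = 0.001523

x=70.335483 y=0.001523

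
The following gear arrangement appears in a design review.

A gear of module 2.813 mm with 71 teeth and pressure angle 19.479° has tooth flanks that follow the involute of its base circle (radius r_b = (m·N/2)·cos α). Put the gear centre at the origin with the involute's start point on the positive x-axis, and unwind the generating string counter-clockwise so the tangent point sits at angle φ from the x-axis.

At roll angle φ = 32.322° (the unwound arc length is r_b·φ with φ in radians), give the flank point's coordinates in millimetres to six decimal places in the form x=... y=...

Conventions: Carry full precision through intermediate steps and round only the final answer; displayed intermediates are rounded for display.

x=107.955239 y=5.456601

single-mesh involute tooth geometry (71T wheel at module 2.813)
pitch radius r_p = m·N/2 = 2.813·71/2 = 99.861500
base radius r_b = r_p·cos α = 99.861500·cos 19.479° = 94.145805
roll angle φ = 32.322° = 0.56412532 rad
x = r_b·(cos φ + φ·sin φ) = 107.955239
y = r_b·(sin φ − φ·cos φ) = 5.456601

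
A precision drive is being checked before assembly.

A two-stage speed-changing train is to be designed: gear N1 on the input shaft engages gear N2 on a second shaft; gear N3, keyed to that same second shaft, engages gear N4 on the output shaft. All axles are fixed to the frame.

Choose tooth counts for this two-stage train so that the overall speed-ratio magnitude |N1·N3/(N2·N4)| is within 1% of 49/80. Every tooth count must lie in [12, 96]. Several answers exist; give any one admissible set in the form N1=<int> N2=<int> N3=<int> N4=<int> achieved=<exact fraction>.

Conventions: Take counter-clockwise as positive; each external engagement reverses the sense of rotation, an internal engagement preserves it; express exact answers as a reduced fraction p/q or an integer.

N1=14 N2=16 N3=14 N4=20 achieved=49/80

class = fixed-axis compound train [2-stage, 49/80 wanted]
target = 49/80 in lowest terms: an exact hit needs N1·N3 = k·49 and N2·N4 = k·80 for one integer k, every count in [12, 96]; additionally prefer no 1:1 stage (N1 ≠ N2, N3 ≠ N4)
k = 1…3: no 1:1-free in-range split of k·49 and k·80 into factor pairs; take k = 4
k = 4: N1·N3 = 196 = 14·14, N2·N4 = 320 = 16·20
achieved = 14·14/(16·20) = 49/80; |achieved − target| = 0 ≤ 49/8000 ✓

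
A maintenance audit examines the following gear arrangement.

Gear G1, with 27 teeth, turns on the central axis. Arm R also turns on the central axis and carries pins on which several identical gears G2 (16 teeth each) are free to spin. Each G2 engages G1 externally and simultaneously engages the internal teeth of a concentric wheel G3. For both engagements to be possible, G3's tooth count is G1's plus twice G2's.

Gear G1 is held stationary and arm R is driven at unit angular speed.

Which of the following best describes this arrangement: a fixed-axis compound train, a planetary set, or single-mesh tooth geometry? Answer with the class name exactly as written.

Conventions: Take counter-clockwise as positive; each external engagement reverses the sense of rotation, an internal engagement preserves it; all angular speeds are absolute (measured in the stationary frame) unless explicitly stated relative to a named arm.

planetary set

class = planetary set [G3 = 27+2·16 = 59; Willis about the carrier]
classification: planetary set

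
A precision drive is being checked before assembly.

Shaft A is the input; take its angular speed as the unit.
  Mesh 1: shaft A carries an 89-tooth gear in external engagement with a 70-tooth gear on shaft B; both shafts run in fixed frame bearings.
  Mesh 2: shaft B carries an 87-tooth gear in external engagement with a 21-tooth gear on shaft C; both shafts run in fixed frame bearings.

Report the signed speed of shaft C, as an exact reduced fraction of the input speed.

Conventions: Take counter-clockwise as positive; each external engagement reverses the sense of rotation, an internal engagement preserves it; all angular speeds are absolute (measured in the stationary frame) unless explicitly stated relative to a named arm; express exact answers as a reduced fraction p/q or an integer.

2581/490

2-mesh fixed-axis compound train (all bearings frame-fixed)
mesh 1 [89T→70T]: |ω|/ω_in = 1×89/70 = 89/70, sense flips to −
mesh 2 [87T→21T]: |ω|/ω_in = (89/70)×87/21 = 2581/490, sense flips to +
signed output speed (× input speed) = 2581/490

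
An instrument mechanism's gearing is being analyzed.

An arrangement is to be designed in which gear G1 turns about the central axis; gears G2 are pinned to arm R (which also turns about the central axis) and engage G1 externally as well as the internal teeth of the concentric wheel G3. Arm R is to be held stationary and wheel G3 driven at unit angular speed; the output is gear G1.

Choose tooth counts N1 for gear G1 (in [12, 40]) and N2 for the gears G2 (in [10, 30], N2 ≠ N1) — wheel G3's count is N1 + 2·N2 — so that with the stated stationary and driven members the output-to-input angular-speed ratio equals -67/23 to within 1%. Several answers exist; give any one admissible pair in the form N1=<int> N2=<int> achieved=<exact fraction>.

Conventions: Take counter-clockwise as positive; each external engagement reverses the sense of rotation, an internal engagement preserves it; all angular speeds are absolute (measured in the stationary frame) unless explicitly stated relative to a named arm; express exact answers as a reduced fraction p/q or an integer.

class = planetary set [ratio -67/23 wanted; Willis about the carrier]
Willis with ω_arm = 0: ω_sun/ω_ring = −N3/N1; set equal to -67/23  ⇒  N3/N1 = −(-67/23) = 67/23
N3 = N1 + 2·N2  ⇒  N2/N1 = (N3/N1 − 1)/2 = (67/23 − 1)/2 = 22/23
smallest multiple with N1 ≥ 12 and N2 ≥ 10: k = 1  ⇒  N1 = 1·23 = 23, N2 = 1·22 = 22 (N1 ≤ 40, N2 ≤ 30, N2 ≠ N1 ✓), N3 = 23 + 2·22 = 67
check: −N3/N1 with N1 = 23, N3 = 67 gives -67/23; |achieved − target| = 0 ≤ 67/2300 ✓

N1=23 N2=22 achieved=-67/23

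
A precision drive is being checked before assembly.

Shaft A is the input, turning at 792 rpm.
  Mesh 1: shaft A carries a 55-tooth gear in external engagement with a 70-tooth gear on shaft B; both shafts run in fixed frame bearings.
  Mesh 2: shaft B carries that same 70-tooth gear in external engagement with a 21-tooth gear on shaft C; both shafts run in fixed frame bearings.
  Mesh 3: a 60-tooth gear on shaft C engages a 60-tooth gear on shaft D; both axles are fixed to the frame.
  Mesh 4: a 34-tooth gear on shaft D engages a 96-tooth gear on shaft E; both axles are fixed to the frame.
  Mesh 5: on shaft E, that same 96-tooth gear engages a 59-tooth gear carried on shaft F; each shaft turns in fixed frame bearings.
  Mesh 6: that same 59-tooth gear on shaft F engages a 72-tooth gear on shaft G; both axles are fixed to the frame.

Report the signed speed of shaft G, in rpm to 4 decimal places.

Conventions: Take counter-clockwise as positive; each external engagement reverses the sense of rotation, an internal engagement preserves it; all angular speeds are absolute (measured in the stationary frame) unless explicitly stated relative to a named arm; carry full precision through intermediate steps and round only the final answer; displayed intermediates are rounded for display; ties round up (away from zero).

+979.5238 rpm

topology: fixed-axis compound train — 6 meshes, A→G
mesh 1 [55T→70T]: ω = 792.0000×55/70 = 622.2857 rpm, sense flips to −
mesh 2 [70T→21T]: ω = 622.2857×70/21 = 2074.2857 rpm, sense flips to +
mesh 3 [60T→60T]: ω = 2074.2857×60/60 = 2074.2857 rpm, sense flips to −
mesh 4 [34T→96T]: ω = 2074.2857×34/96 = 734.6429 rpm, sense flips to +
mesh 5 [96T→59T]: ω = 734.6429×96/59 = 1195.3511 rpm, sense flips to −
mesh 6 [59T→72T]: ω = 1195.3511×59/72 = 979.5238 rpm, sense flips to +
signed output speed = +979.5238 rpm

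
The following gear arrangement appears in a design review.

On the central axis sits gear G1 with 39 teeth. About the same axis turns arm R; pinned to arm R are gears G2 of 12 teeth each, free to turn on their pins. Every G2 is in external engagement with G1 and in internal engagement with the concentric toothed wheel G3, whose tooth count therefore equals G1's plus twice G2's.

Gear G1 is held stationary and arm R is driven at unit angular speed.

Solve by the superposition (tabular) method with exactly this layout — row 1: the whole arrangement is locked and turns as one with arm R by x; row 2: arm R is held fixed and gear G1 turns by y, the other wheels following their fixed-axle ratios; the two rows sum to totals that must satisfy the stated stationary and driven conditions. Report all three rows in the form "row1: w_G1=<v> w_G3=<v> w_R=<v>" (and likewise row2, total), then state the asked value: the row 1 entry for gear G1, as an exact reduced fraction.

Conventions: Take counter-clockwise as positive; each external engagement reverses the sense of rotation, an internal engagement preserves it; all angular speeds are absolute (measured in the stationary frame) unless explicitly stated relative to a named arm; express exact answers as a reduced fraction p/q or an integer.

recognized (axles ride arm R): planetary set, 39/12/63 teeth
superposition row 1 [locked train]: every member turns x
row 2: sun turns y, ring = −(39/63)·y, arm 0
boundary: total ω_sun = x + y = 0 and total ω_arm = x = 1  ⇒  y = -1, x = 1
row 2 ring = −(39/63)·(-1) = 13/21
totals (row 1 + row 2): sun 1 + (-1) = 0, ring 1 + 13/21 = 34/21, arm 1 + 0 = 1
asked cell (row1, sun) = 1

row1: w_G1=1 w_G3=1 w_R=1
row2: w_G1=-1 w_G3=13/21 w_R=0
total: w_G1=0 w_G3=34/21 w_R=1
asked value: 1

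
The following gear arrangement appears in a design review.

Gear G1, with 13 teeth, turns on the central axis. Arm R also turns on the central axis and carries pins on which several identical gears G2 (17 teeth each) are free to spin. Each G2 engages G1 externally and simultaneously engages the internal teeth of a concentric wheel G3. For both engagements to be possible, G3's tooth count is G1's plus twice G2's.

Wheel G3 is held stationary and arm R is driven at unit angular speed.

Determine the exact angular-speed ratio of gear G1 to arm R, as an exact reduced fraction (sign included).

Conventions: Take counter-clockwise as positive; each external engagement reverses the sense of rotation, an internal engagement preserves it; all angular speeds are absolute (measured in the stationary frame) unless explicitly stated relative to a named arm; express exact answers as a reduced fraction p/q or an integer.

recognized (axles ride arm R): planetary set, 13/17/47 teeth
ring teeth: 13 + 2·17 = 47
13(ω_sun−ω_arm) = −47(ω_ring−ω_arm),  ω_ring = 0, ω_arm = 1
ω_sun = 1 − (47/13)(0−1) = 60/13
ω_out/ω_in = 60/13

60/13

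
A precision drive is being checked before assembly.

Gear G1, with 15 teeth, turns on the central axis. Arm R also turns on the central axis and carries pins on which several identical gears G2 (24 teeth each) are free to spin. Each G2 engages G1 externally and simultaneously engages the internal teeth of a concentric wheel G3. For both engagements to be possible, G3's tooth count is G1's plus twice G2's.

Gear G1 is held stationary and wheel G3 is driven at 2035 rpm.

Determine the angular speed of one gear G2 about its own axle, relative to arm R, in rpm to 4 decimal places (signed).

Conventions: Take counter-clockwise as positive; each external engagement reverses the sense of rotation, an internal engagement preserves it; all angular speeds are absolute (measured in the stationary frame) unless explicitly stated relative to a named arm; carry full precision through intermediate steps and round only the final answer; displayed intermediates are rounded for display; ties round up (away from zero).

+1027.2837 rpm

class = planetary set [G3 = 15+2·24 = 63; Willis about the carrier]
normalise by the input: solve with ω_ring = 1, then scale by 2035 rpm
ring teeth: 15 + 2·24 = 63
15(ω_sun−ω_arm) = −63(ω_ring−ω_arm),  ω_sun = 0, ω_ring = 1
15(0−ω_arm) = −63(1−ω_arm)  ⇒  78·ω_arm = 63  ⇒  ω_arm = 21/26
sun–planet mesh: 15·(0−21/26) = −24·(ω_p−ω_arm)  ⇒  ω_p−ω_arm = 105/208
scale: ω_p−ω_arm = 105/208 × 2035 rpm = +1027.2837 rpm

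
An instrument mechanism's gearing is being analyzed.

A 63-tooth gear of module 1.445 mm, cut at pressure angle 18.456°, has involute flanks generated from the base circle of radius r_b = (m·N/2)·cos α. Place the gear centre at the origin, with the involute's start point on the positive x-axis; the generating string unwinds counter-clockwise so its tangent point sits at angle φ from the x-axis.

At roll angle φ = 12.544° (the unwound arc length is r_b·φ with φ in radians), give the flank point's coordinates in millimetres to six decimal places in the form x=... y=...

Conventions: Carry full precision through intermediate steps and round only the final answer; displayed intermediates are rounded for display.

class = single-mesh tooth geometry [base-circle involute, m = 1.445, 63T]
pitch radius r_p = m·N/2 = 1.445·63/2 = 45.517500
base radius r_b = r_p·cos α = 45.517500·cos 18.456° = 43.176401
roll angle φ = 12.544° = 0.21893410 rad
x = r_b·(cos φ + φ·sin φ) = 44.198803
y = r_b·(sin φ − φ·cos φ) = 0.150308

x=44.198803 y=0.150308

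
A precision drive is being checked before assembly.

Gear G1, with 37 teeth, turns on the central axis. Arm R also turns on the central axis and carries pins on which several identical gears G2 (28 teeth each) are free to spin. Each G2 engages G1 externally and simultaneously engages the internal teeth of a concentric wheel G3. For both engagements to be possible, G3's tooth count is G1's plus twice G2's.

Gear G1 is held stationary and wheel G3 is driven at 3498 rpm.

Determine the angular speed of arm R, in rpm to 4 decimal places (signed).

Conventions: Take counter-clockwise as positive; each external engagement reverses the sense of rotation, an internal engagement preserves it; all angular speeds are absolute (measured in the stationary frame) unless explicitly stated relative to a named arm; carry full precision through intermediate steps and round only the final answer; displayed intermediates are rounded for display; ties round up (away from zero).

+2502.4154 rpm

recognized (axles ride arm R): planetary set, 37/28/93 teeth
normalise by the input: solve with ω_ring = 1, then scale by 3498 rpm
ring teeth: 37 + 2·28 = 93
37(ω_sun−ω_arm) = −93(ω_ring−ω_arm),  ω_sun = 0, ω_ring = 1
37(0−ω_arm) = −93(1−ω_arm)  ⇒  130·ω_arm = 93  ⇒  ω_arm = 93/130
scale: ω_arm = 93/130 × 3498 rpm = +2502.4154 rpm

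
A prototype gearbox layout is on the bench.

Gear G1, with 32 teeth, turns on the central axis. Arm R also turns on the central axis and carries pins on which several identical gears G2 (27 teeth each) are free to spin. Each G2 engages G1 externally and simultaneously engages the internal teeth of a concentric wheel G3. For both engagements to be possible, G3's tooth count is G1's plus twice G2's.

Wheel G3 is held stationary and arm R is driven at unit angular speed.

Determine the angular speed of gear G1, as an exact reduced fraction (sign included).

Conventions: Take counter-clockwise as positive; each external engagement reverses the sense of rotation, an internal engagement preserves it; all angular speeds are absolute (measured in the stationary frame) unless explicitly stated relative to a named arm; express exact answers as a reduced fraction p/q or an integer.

class = planetary set [G3 = 32+2·27 = 86; Willis about the carrier]
ring teeth: 32 + 2·27 = 86
32(ω_sun−ω_arm) = −86(ω_ring−ω_arm),  ω_ring = 0, ω_arm = 1
ω_sun = 1 − (86/32)(0−1) = 59/16
exact speed ratio = 59/16

59/16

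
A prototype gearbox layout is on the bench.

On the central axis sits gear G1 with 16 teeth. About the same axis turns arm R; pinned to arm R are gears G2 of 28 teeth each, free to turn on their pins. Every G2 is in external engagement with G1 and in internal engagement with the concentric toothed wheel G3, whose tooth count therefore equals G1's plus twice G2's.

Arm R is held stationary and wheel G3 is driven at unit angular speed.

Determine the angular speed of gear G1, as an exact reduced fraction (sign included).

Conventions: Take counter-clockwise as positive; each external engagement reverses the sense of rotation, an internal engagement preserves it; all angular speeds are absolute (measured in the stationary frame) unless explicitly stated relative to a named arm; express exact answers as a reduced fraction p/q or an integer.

-9/2

class = planetary set [G3 = 16+2·28 = 72; Willis about the carrier]
ring teeth: 16 + 2·28 = 72
16(ω_sun−ω_arm) = −72(ω_ring−ω_arm),  ω_arm = 0, ω_ring = 1
ω_sun = 0 − (72/16)(1−0) = -9/2
exact speed ratio = -9/2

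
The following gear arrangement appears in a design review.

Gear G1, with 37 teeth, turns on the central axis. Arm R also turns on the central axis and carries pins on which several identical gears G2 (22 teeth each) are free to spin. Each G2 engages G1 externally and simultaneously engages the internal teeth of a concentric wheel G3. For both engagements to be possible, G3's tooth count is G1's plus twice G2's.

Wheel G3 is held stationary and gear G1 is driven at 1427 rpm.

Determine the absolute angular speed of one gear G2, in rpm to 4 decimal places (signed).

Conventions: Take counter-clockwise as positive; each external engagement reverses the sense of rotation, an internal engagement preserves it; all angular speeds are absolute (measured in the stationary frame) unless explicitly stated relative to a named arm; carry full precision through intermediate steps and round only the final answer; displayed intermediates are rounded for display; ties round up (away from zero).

-1199.9773 rpm

class = planetary set [G3 = 37+2·22 = 81; Willis about the carrier]
normalise by the input: solve with ω_sun = 1, then scale by 1427 rpm
ring teeth: 37 + 2·22 = 81
37(ω_sun−ω_arm) = −81(ω_ring−ω_arm),  ω_ring = 0, ω_sun = 1
37(1−ω_arm) = −81(0−ω_arm)  ⇒  118·ω_arm = 37  ⇒  ω_arm = 37/118
sun–planet mesh: 37·(1−37/118) = −22·(ω_p−ω_arm)  ⇒  ω_p−ω_arm = -2997/2596
ω_p = 37/118 − 2997/2596 = -37/44
scale: ω_p = -37/44 × 1427 rpm = -1199.9773 rpm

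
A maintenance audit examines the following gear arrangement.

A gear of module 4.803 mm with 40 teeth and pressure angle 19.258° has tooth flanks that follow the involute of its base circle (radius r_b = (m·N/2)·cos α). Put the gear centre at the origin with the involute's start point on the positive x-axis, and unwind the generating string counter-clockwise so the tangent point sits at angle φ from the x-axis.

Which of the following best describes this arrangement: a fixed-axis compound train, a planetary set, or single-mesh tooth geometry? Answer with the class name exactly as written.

class = single-mesh tooth geometry [base-circle involute, m = 4.803, 40T]
classification: single-mesh tooth geometry

single-mesh tooth geometry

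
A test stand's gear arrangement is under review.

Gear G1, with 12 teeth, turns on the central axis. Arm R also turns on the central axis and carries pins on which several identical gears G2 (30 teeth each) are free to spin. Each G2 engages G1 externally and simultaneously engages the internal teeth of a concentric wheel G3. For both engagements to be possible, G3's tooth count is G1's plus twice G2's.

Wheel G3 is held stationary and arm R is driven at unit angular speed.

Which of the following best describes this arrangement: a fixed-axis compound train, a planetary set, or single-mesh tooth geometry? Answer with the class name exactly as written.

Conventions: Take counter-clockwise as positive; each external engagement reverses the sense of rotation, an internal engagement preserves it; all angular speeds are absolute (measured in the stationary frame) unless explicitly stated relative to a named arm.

topology: planetary set — G1 12T / G2 30T / G3 72T, arm = carrier (Willis)
classification: planetary set

planetary set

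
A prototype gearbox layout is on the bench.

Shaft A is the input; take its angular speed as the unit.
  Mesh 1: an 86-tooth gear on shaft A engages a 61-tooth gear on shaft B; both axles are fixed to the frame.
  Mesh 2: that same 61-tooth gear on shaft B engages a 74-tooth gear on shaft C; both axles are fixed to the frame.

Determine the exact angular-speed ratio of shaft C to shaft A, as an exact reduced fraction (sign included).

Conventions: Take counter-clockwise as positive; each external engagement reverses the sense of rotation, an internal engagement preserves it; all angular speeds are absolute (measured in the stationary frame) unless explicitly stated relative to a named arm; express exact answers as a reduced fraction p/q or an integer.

class = fixed-axis compound train [2 meshes; 2 ratios multiply, 2 sense flips]
mesh 1 [86T→61T]: running ratio 86/61, sense −
mesh 2 [61T→74T]: running ratio 43/37, sense +
ω_out/ω_in = 43/37

43/37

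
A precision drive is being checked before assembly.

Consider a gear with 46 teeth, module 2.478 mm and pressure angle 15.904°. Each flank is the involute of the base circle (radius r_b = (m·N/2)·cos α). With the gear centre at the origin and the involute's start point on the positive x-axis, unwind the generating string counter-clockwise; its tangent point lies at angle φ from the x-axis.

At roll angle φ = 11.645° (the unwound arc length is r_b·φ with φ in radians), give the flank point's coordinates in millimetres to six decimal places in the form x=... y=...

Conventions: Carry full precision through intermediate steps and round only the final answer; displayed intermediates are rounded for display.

recognized (one wheel, involute flank): single-mesh tooth geometry, m = 2.478, N = 46
pitch radius r_p = m·N/2 = 2.478·46/2 = 56.994000
base radius r_b = r_p·cos α = 56.994000·cos 15.904° = 54.812394
roll angle φ = 11.645° = 0.20324359 rad
x = r_b·(cos φ + φ·sin φ) = 55.932824
y = r_b·(sin φ − φ·cos φ) = 0.152761

x=55.932824 y=0.152761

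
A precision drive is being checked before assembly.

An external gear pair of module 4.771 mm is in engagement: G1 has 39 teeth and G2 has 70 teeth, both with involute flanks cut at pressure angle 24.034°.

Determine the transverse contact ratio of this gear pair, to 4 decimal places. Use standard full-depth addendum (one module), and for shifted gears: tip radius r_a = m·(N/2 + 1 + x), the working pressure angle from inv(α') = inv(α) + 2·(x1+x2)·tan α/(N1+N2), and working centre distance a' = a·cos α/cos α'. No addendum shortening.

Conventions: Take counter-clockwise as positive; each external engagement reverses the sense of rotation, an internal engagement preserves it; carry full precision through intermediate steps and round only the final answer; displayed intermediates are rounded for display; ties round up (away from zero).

single-mesh involute tooth geometry (39T engaging 70T at module 4.771)
base radii: r_b1 = 84.968775, r_b2 = 152.508057
tip radii: r_a1 = 97.805500, r_a2 = 171.756000
no profile shift: α' = α, a' = a
action lengths: √(r_a1²−r_b1²) = 48.437827, √(r_a2²−r_b2²) = 79.002632
base pitch p_b = π·m·cos α = 13.689091
CR = (48.437827 + 79.002632 − 260.019500·sin 24.03400°)/13.689091 = 1.573520
contact ratio ≈ 1.5735

1.5735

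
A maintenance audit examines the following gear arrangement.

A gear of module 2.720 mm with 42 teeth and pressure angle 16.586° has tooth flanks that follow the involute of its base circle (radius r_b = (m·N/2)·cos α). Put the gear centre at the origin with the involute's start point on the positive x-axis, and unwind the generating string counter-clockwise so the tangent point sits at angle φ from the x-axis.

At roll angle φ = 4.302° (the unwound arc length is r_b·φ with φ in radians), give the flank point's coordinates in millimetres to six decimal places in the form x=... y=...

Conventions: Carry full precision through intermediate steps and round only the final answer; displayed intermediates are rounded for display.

x=54.897465 y=0.007720

topology: single-mesh involute geometry — m = 2.720, N = 42
pitch radius r_p = m·N/2 = 2.720·42/2 = 57.120000
base radius r_b = r_p·cos α = 57.120000·cos 16.586° = 54.743371
roll angle φ = 4.302° = 0.07508406 rad
x = r_b·(cos φ + φ·sin φ) = 54.897465
y = r_b·(sin φ − φ·cos φ) = 0.007720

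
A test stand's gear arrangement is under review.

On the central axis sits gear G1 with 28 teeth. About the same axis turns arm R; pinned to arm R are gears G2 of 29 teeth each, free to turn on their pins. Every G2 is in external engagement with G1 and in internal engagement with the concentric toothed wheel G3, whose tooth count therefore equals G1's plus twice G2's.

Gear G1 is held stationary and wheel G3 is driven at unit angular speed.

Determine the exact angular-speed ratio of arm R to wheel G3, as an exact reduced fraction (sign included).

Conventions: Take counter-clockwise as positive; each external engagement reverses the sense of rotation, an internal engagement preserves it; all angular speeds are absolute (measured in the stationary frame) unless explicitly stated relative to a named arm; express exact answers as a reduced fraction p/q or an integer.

recognized (axles ride arm R): planetary set, 28/29/86 teeth
ring teeth: 28 + 2·29 = 86
28(ω_sun−ω_arm) = −86(ω_ring−ω_arm),  ω_sun = 0, ω_ring = 1
28(0−ω_arm) = −86(1−ω_arm)  ⇒  114·ω_arm = 86  ⇒  ω_arm = 43/57
ω_out/ω_in = 43/57

43/57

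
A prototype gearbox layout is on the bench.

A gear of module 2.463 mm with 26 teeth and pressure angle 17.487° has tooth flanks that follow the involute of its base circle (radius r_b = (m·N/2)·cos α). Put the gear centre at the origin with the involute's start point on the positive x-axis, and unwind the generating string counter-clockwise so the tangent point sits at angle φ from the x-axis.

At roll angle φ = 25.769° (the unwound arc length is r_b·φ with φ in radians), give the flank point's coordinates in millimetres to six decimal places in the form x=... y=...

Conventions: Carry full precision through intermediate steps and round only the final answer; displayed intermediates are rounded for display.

x=33.473515 y=0.907510

class = single-mesh tooth geometry [base-circle involute, m = 2.463, 26T]
pitch radius r_p = m·N/2 = 2.463·26/2 = 32.019000
base radius r_b = r_p·cos α = 32.019000·cos 17.487° = 30.539247
roll angle φ = 25.769° = 0.44975389 rad
x = r_b·(cos φ + φ·sin φ) = 33.473515
y = r_b·(sin φ − φ·cos φ) = 0.907510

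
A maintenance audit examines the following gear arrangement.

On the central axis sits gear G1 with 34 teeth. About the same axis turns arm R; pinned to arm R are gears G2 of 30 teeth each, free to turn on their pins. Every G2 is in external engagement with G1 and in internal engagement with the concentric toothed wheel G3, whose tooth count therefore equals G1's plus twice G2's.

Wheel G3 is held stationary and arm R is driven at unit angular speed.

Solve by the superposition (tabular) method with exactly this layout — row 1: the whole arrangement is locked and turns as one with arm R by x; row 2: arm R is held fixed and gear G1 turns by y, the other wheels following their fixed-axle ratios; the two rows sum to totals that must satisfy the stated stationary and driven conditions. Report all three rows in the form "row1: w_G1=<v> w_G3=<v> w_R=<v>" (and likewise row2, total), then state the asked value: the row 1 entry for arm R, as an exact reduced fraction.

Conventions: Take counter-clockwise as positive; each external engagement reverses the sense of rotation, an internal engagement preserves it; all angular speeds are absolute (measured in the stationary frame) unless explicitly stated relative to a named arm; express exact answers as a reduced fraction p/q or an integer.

topology: planetary set — G1 34T / G2 30T / G3 94T, arm = carrier (Willis)
row 1 (train locked, turned with arm): all members turn x
row 2 (arm held, sun turns y): ω_ring = −(34/94)·y, ω_arm = 0
boundary: total ω_ring = x − (34/94)·y = 0 and total ω_arm = x = 1  ⇒  y = 47/17, x = 1
row 2 ring = −(34/94)·47/17 = -1
totals (row 1 + row 2): sun 1 + 47/17 = 64/17, ring 1 + (-1) = 0, arm 1 + 0 = 1
asked cell (row1, arm) = 1

row1: w_G1=1 w_G3=1 w_R=1
row2: w_G1=47/17 w_G3=-1 w_R=0
total: w_G1=64/17 w_G3=0 w_R=1
asked value: 1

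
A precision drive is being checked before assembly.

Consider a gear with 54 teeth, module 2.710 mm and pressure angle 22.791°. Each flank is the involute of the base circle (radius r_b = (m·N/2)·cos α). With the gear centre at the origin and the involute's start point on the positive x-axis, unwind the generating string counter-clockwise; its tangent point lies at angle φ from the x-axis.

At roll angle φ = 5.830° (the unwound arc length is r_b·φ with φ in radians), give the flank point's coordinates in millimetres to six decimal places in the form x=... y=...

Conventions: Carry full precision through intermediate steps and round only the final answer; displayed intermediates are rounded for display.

x=67.805489 y=0.023664

topology: single-mesh involute geometry — m = 2.710, N = 54
pitch radius r_p = m·N/2 = 2.710·54/2 = 73.170000
base radius r_b = r_p·cos α = 73.170000·cos 22.791° = 67.457180
roll angle φ = 5.830° = 0.10175270 rad
x = r_b·(cos φ + φ·sin φ) = 67.805489
y = r_b·(sin φ − φ·cos φ) = 0.023664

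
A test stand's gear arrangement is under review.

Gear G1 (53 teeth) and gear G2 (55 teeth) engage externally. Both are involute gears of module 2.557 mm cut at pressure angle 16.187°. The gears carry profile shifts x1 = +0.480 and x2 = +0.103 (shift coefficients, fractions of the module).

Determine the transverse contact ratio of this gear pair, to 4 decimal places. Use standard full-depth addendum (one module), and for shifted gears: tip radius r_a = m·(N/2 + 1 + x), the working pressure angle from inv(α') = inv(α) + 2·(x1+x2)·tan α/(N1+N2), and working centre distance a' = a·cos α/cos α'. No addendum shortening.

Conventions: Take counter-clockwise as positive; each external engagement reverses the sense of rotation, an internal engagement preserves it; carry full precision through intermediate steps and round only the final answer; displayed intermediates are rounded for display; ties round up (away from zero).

class = single-mesh tooth geometry [involute pair 53T × 55T, m = 2.557]
base radii: r_b1 = 65.074268, r_b2 = 67.529901
tip radii: r_a1 = 71.544860, r_a2 = 73.137871
inv(α') = inv(16.187°) + 2·(+0.480+0.103)·tan α/(53+55) = 0.01089834  ⇒  α' = 18.07452°
a' = a·cos α / cos α' = 138.0780·cos 16.187°/cos 18.07452° = 139.487335
action lengths: √(r_a1²−r_b1²) = 29.732249, √(r_a2²−r_b2²) = 28.086664
base pitch p_b = π·m·cos α = 7.714598
CR = (29.732249 + 28.086664 − 139.487335·sin 18.07452°)/7.714598 = 1.885058
contact ratio ≈ 1.8851

1.8851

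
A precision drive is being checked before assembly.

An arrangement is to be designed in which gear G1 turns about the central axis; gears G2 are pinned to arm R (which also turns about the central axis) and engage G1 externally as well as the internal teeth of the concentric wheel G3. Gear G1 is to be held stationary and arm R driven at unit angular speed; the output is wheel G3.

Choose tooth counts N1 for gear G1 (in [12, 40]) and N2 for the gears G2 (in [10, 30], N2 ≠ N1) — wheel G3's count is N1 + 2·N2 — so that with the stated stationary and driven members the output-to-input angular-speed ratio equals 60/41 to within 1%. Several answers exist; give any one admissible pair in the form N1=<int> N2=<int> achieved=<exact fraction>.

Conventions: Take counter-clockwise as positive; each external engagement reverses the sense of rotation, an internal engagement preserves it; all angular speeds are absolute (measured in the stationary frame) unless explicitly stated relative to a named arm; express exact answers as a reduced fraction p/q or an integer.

class = planetary set [ratio 60/41 wanted; Willis about the carrier]
Willis with ω_sun = 0: ω_ring/ω_arm = (N1+N3)/N3; set equal to 60/41  ⇒  N3/N1 = 1/(60/41 − 1) = 41/19
N3 = N1 + 2·N2  ⇒  N2/N1 = (N3/N1 − 1)/2 = (41/19 − 1)/2 = 11/19
smallest multiple with N1 ≥ 12 and N2 ≥ 10: k = 1  ⇒  N1 = 1·19 = 19, N2 = 1·11 = 11 (N1 ≤ 40, N2 ≤ 30, N2 ≠ N1 ✓), N3 = 19 + 2·11 = 41
check: (N1+N3)/N3 with N1 = 19, N3 = 41 gives 60/41; |achieved − target| = 0 ≤ 3/205 ✓

N1=19 N2=11 achieved=60/41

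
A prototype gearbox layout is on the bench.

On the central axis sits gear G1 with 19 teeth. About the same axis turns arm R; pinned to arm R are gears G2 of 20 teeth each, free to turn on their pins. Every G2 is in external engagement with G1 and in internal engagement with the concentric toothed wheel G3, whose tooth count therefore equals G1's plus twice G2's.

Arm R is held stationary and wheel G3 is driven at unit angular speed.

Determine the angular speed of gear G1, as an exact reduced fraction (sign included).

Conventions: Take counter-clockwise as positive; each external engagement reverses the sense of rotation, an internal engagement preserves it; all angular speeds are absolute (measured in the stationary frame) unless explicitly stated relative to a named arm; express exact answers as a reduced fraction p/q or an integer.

-59/19

recognized (axles ride arm R): planetary set, 19/20/59 teeth
ring teeth: 19 + 2·20 = 59
19(ω_sun−ω_arm) = −59(ω_ring−ω_arm),  ω_arm = 0, ω_ring = 1
ω_sun = 0 − (59/19)(1−0) = -59/19
exact speed ratio = -59/19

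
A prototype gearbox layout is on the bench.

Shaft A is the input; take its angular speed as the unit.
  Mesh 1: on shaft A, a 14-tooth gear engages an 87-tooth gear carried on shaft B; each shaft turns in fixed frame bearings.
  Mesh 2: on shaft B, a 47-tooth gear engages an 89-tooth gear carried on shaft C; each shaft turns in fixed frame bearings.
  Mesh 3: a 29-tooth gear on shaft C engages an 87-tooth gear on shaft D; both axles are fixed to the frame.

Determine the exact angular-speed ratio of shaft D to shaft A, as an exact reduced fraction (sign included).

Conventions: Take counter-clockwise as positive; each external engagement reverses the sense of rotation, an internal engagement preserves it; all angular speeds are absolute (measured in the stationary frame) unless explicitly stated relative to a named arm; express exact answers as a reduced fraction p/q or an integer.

class = fixed-axis compound train [3 meshes; 3 ratios multiply, 3 sense flips]
mesh 1 [14T→87T]: running ratio 14/87, sense −
mesh 2 [47T→89T]: running ratio 658/7743, sense +
mesh 3 [29T→87T]: running ratio 658/23229, sense −
ω_out/ω_in = -658/23229

-658/23229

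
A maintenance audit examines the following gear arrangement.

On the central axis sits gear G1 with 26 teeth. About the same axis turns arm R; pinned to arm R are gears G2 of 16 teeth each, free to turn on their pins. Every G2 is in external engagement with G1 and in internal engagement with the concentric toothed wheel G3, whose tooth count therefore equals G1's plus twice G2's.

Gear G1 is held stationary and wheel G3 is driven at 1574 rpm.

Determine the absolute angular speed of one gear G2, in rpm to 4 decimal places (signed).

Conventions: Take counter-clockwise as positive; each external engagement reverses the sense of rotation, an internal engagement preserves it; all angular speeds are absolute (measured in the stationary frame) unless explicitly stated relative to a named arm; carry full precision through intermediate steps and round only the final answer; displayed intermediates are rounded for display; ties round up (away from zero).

+2852.8750 rpm

recognized (axles ride arm R): planetary set, 26/16/58 teeth
normalise by the input: solve with ω_ring = 1, then scale by 1574 rpm
ring teeth: 26 + 2·16 = 58
26(ω_sun−ω_arm) = −58(ω_ring−ω_arm),  ω_sun = 0, ω_ring = 1
26(0−ω_arm) = −58(1−ω_arm)  ⇒  84·ω_arm = 58  ⇒  ω_arm = 29/42
sun–planet mesh: 26·(0−29/42) = −16·(ω_p−ω_arm)  ⇒  ω_p−ω_arm = 377/336
ω_p = 29/42 + 377/336 = 29/16
scale: ω_p = 29/16 × 1574 rpm = +2852.8750 rpm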